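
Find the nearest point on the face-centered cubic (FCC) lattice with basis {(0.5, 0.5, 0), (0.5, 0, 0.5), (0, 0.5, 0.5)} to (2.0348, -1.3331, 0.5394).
(2, -1.5, 0.5)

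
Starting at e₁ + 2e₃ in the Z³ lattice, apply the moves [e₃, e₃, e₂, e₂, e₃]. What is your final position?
(1, 2, 5)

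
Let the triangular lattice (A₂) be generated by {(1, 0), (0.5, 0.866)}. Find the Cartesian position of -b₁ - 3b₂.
(-2.5, -2.598)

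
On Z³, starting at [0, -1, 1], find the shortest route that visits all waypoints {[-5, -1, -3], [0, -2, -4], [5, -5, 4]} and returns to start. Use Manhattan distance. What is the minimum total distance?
44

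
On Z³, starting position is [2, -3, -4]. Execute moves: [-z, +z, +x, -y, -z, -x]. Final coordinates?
(2, -4, -5)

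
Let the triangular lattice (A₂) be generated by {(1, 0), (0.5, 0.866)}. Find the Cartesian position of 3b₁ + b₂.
(3.5, 0.866)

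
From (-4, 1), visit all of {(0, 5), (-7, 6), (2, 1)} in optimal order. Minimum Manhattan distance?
20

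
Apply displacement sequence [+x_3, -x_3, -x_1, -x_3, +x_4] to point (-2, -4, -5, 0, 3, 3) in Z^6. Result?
(-3, -4, -6, 1, 3, 3)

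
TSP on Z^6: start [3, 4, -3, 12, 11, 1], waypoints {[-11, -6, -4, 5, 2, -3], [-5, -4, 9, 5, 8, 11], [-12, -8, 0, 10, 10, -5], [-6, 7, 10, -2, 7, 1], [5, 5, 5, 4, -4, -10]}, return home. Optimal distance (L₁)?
224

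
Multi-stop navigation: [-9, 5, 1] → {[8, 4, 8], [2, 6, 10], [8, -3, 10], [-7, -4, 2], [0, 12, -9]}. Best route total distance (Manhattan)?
82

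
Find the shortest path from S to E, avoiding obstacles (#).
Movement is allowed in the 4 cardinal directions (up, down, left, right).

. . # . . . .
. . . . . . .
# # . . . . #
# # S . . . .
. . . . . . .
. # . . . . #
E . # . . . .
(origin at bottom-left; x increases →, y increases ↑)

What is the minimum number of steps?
5
(one shortest path: (2, 3) → (2, 2) → (1, 2) → (0, 2) → (0, 1) → (0, 0))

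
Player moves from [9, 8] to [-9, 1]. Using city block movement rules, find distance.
25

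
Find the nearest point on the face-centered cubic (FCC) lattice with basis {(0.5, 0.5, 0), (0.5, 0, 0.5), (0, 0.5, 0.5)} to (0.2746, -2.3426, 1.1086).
(0.5, -2.5, 1)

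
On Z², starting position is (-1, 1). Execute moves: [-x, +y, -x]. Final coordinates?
(-3, 2)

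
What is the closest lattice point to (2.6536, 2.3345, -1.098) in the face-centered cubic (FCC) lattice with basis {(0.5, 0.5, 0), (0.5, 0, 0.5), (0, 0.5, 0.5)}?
(2.5, 2.5, -1)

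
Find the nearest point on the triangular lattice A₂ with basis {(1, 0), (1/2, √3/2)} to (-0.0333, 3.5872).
(0, 3.464)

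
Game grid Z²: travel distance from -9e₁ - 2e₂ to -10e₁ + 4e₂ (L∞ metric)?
6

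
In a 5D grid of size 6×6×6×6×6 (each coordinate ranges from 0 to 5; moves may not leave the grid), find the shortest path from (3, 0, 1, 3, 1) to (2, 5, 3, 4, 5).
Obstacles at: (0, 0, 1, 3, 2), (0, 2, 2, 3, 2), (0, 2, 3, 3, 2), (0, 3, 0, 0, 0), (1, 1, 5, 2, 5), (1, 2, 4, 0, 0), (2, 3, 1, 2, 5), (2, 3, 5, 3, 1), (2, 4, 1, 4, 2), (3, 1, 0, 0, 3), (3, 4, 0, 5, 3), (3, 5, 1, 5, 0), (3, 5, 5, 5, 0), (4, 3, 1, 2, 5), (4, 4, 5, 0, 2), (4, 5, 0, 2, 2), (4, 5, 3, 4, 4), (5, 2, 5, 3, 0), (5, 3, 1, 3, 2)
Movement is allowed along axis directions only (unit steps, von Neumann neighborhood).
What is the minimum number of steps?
13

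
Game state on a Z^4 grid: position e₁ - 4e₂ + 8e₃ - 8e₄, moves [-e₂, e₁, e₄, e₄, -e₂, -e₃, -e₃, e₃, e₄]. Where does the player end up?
(2, -6, 7, -5)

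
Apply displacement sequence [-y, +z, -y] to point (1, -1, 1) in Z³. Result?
(1, -3, 2)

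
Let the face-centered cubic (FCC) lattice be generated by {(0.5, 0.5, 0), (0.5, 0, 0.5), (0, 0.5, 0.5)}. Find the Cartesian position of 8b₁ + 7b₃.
(4, 7.5, 3.5)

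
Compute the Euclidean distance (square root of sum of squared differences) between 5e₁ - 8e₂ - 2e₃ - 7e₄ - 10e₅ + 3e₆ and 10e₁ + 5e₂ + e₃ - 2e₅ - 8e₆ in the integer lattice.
20.9045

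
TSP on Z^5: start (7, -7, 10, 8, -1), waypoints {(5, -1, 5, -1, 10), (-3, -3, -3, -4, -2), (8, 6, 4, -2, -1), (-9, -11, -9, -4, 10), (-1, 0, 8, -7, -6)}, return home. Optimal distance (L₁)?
186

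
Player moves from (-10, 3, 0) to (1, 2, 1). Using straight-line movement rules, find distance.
11.0905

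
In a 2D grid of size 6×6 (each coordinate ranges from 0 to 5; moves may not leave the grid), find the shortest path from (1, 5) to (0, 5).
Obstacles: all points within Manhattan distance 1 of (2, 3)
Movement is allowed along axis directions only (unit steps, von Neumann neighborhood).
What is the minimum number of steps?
1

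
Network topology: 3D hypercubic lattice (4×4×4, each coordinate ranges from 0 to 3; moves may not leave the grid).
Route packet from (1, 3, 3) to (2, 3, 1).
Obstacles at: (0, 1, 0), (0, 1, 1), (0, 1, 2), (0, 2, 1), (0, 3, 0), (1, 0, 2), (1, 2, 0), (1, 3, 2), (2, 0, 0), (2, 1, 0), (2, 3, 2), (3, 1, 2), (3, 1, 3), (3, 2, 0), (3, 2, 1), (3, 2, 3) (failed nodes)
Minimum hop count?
5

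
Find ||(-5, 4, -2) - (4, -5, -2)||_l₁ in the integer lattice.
18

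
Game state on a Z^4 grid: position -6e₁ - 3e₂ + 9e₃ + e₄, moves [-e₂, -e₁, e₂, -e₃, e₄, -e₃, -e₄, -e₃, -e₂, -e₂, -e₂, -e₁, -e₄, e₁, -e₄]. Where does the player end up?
(-7, -6, 6, -1)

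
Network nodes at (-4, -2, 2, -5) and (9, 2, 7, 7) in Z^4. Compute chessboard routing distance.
13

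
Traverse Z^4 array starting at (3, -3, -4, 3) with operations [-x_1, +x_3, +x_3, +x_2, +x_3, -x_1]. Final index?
(1, -2, -1, 3)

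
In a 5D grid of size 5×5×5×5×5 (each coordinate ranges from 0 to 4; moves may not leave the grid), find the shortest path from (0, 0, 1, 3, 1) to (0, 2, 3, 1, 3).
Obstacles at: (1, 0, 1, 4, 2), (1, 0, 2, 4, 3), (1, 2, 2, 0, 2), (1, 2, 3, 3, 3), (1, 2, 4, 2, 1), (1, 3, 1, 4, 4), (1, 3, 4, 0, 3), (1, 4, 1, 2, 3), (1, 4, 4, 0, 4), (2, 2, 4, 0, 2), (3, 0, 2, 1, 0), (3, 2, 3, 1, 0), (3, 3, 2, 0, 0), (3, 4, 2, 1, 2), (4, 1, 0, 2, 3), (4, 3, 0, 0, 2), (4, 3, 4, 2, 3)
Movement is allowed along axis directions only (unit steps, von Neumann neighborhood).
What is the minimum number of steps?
8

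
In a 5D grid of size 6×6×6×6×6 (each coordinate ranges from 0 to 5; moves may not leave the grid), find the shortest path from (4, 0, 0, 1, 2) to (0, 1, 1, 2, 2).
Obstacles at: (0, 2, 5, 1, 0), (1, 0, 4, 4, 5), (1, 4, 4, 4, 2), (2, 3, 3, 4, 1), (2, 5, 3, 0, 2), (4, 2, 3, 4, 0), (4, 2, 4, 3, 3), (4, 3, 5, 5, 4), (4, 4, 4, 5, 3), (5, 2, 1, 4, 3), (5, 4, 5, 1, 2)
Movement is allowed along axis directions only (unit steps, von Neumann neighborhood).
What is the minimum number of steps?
7
(one shortest path: (4, 0, 0, 1, 2) → (3, 0, 0, 1, 2) → (2, 0, 0, 1, 2) → (1, 0, 0, 1, 2) → (0, 0, 0, 1, 2) → (0, 1, 0, 1, 2) → (0, 1, 1, 1, 2) → (0, 1, 1, 2, 2))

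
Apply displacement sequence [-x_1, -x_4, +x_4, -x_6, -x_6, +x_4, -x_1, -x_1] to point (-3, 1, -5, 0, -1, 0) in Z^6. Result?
(-6, 1, -5, 1, -1, -2)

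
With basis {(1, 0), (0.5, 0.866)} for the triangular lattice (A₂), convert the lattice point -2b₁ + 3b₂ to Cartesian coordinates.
(-0.5, 2.598)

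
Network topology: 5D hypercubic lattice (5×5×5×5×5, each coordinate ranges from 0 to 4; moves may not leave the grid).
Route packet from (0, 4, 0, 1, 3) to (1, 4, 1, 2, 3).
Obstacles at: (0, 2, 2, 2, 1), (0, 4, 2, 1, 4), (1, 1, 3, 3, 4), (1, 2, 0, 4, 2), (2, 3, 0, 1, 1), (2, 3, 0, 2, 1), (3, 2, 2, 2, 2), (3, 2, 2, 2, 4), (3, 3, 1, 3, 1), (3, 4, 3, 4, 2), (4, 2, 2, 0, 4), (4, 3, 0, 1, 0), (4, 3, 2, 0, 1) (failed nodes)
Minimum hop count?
3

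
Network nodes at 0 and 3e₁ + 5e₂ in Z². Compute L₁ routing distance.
8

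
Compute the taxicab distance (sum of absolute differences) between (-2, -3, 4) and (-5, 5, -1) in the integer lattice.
16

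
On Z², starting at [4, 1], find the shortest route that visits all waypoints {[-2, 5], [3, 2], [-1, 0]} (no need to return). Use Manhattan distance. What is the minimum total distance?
14
(one optimal route: (4, 1) → (3, 2) → (-1, 0) → (-2, 5))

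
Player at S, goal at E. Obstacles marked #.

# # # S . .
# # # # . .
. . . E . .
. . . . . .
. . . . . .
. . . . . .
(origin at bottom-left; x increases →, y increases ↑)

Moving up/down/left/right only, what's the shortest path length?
4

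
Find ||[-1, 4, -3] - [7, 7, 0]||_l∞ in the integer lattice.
8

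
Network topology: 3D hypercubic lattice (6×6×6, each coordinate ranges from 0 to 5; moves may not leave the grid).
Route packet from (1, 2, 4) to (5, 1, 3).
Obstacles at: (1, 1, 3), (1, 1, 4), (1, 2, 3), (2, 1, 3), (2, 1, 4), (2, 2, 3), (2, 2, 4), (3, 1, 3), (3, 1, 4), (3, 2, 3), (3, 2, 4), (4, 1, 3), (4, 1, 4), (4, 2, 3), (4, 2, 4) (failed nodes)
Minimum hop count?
8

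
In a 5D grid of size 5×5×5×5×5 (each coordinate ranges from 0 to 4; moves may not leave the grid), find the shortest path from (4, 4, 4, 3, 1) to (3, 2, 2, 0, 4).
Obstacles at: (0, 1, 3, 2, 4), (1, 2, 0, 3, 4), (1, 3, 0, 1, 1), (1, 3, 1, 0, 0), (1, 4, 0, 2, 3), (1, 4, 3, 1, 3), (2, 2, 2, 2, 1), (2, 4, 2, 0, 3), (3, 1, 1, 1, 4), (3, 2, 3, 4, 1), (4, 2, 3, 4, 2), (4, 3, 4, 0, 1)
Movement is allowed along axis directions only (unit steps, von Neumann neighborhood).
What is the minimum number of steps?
11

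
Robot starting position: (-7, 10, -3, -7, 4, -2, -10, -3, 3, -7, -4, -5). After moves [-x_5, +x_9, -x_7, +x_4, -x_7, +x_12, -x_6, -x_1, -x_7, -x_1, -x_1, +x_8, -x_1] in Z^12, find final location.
(-11, 10, -3, -6, 3, -3, -13, -2, 4, -7, -4, -4)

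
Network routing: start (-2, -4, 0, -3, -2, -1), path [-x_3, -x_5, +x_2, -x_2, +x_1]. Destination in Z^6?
(-1, -4, -1, -3, -3, -1)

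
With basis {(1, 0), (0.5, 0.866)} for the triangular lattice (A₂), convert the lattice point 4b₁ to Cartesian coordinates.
(4, 0)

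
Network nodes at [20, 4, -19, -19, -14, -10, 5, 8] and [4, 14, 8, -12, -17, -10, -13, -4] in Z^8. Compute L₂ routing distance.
40.1373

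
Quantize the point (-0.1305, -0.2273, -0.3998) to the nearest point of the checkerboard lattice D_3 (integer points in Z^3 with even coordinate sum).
(0, 0, 0)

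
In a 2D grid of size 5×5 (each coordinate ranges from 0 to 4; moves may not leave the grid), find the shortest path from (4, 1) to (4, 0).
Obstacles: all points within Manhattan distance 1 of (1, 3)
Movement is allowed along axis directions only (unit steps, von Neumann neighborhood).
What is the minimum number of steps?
1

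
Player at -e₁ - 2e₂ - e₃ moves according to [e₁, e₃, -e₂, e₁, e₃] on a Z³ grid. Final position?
(1, -3, 1)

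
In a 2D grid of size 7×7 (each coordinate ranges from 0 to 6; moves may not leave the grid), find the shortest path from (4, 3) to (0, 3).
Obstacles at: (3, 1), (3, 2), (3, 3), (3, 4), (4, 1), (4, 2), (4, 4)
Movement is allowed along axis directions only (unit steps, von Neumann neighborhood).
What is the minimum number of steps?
10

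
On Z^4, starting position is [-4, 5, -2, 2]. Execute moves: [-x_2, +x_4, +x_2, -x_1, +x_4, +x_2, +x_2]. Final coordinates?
(-5, 7, -2, 4)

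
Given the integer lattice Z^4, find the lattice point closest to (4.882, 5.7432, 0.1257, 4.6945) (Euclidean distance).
(5, 6, 0, 5)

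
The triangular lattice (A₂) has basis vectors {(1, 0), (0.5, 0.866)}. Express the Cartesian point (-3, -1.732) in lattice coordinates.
-2b₁ - 2b₂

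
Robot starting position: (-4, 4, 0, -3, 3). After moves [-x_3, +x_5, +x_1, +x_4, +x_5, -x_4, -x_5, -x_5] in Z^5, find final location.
(-3, 4, -1, -3, 3)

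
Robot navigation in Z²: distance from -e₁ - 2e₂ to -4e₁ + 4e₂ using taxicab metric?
9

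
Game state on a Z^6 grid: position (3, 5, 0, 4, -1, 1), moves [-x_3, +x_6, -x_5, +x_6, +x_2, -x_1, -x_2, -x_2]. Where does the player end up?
(2, 4, -1, 4, -2, 3)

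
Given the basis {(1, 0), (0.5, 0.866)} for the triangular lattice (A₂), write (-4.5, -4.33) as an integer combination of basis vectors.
-2b₁ - 5b₂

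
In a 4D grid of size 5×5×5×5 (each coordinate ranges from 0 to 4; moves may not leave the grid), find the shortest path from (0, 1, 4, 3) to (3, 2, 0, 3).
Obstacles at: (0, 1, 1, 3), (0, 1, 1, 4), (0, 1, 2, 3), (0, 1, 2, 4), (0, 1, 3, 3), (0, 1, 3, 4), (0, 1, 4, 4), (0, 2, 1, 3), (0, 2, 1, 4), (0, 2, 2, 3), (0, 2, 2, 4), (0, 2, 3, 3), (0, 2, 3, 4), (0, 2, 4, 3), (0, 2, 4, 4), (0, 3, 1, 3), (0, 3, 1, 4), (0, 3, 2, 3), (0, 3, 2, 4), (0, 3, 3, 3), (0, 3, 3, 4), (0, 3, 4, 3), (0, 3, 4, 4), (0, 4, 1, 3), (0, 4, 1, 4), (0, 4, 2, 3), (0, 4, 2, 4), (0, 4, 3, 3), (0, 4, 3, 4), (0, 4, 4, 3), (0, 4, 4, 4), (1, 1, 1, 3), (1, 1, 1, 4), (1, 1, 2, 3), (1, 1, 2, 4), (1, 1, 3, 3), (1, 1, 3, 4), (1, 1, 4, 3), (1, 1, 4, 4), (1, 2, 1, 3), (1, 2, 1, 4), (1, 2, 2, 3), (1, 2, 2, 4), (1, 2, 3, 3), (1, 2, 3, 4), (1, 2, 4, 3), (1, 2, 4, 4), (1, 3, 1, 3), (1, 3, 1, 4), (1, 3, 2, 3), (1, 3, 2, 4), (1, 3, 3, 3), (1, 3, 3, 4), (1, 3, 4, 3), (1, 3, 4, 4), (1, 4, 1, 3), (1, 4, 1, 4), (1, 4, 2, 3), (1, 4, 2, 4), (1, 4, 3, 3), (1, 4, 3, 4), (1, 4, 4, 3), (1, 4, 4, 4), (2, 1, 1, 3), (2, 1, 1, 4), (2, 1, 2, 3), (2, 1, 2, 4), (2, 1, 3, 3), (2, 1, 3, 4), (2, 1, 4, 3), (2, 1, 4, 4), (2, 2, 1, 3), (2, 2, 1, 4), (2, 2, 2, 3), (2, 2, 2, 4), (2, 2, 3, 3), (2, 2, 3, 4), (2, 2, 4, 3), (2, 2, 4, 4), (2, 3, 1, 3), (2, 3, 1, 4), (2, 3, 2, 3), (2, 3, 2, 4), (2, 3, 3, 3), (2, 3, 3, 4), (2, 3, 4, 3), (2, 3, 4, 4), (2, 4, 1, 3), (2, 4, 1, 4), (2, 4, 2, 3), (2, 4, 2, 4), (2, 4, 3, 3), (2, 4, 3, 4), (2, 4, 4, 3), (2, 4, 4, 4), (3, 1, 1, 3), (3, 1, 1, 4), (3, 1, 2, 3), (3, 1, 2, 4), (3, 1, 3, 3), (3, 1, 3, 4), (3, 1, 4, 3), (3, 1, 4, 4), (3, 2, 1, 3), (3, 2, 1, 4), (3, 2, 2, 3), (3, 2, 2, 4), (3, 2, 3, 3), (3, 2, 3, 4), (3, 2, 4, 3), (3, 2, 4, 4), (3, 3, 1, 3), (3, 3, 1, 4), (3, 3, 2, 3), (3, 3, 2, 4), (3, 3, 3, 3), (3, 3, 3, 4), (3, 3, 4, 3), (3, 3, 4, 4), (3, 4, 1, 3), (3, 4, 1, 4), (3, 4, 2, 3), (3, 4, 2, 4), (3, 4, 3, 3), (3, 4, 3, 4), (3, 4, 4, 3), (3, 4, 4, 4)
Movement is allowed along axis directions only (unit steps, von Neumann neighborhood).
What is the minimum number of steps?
10
(one shortest path: (0, 1, 4, 3) → (0, 0, 4, 3) → (1, 0, 4, 3) → (2, 0, 4, 3) → (3, 0, 4, 3) → (3, 0, 3, 3) → (3, 0, 2, 3) → (3, 0, 1, 3) → (3, 0, 0, 3) → (3, 1, 0, 3) → (3, 2, 0, 3))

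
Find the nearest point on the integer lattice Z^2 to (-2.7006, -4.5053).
(-3, -5)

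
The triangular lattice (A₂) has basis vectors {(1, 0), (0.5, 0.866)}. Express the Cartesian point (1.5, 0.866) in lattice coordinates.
b₁ + b₂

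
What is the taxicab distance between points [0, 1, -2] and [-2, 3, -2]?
4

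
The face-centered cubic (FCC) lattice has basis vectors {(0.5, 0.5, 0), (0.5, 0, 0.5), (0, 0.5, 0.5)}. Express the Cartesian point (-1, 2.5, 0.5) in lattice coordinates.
b₁ - 3b₂ + 4b₃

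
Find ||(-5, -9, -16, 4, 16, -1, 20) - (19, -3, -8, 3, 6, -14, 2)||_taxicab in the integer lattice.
80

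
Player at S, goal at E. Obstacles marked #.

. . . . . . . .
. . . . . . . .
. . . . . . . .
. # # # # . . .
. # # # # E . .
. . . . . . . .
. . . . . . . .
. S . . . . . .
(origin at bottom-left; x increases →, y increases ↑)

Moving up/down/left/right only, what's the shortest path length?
7
(one shortest path: (1, 0) → (2, 0) → (3, 0) → (4, 0) → (5, 0) → (5, 1) → (5, 2) → (5, 3))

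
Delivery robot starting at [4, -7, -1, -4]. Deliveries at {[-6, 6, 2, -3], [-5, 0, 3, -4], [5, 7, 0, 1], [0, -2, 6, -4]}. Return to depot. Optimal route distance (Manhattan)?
74
(one optimal route: (4, -7, -1, -4) → (5, 7, 0, 1) → (-6, 6, 2, -3) → (-5, 0, 3, -4) → (0, -2, 6, -4) → (4, -7, -1, -4))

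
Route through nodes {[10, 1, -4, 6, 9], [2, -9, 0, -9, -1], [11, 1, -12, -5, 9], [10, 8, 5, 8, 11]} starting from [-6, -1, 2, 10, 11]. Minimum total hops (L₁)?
115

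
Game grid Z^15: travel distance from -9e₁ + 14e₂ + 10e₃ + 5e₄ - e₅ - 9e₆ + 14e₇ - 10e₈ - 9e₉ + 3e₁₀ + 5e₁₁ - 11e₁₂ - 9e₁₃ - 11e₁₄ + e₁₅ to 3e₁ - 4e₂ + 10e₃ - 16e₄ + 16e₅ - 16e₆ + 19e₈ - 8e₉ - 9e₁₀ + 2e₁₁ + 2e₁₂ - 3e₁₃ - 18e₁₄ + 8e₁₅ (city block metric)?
167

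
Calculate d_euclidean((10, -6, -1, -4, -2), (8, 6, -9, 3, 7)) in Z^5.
18.4932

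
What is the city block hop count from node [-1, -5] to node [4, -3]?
7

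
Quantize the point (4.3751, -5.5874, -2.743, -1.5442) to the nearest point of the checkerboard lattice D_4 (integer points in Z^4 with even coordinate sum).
(4, -6, -3, -1)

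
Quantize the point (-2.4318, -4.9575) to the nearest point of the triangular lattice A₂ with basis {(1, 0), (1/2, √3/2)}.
(-2, -5.196)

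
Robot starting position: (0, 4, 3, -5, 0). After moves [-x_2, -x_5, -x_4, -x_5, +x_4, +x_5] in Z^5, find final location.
(0, 3, 3, -5, -1)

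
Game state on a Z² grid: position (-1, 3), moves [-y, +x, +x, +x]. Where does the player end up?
(2, 2)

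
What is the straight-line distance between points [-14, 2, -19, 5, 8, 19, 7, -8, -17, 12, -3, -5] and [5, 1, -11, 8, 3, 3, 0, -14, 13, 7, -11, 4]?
43.2551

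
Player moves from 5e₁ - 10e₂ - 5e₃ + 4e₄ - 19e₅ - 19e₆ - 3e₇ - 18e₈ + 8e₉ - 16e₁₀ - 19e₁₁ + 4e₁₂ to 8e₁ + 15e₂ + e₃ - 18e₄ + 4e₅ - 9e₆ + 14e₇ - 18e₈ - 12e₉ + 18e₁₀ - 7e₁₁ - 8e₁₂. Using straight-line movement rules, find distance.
62.578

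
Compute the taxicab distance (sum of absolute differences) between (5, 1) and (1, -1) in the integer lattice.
6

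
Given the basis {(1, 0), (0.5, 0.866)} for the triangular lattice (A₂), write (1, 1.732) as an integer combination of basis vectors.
2b₂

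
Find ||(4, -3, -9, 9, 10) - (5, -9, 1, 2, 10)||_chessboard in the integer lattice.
10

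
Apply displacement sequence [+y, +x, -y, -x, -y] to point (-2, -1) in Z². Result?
(-2, -2)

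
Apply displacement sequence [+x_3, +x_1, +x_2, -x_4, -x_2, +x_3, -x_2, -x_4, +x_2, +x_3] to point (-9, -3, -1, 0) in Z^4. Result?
(-8, -3, 2, -2)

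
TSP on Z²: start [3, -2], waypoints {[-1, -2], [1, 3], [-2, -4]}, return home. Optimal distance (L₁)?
24
(one optimal route: (3, -2) → (-1, -2) → (-2, -4) → (1, 3) → (3, -2))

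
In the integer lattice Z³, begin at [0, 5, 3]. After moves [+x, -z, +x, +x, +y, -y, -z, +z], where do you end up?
(3, 5, 2)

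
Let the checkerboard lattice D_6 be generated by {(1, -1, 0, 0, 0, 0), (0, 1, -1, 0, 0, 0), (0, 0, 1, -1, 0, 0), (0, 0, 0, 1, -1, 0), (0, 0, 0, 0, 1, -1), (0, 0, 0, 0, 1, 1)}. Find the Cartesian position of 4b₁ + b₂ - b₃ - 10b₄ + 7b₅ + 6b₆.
(4, -3, -2, -9, 23, -1)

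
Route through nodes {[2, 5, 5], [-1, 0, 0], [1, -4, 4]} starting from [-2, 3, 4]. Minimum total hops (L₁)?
28
(one optimal route: (-2, 3, 4) → (2, 5, 5) → (1, -4, 4) → (-1, 0, 0))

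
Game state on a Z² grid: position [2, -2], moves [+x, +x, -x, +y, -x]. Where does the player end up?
(2, -1)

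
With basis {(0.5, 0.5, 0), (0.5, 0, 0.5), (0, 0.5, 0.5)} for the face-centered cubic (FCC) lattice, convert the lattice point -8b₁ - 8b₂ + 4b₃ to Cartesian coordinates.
(-8, -2, -2)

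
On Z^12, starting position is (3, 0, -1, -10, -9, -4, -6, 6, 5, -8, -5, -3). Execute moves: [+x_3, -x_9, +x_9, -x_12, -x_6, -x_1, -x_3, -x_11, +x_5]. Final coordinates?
(2, 0, -1, -10, -8, -5, -6, 6, 5, -8, -6, -4)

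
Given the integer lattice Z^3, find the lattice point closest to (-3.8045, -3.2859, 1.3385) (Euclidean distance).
(-4, -3, 1)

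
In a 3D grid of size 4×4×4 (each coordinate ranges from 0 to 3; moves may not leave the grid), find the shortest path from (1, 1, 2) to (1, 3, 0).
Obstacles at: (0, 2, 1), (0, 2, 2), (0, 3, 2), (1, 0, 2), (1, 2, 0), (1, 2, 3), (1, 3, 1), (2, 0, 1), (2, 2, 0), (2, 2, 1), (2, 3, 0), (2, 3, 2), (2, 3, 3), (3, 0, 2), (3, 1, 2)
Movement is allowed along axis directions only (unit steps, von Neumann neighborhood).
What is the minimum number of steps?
6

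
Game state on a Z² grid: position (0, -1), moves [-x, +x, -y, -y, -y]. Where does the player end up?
(0, -4)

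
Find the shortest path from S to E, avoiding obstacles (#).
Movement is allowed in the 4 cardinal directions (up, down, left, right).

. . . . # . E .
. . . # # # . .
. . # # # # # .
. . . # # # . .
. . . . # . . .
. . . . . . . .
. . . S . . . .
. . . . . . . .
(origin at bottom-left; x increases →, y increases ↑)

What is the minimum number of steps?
11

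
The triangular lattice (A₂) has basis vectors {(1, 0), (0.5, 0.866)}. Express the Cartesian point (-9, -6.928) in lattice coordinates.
-5b₁ - 8b₂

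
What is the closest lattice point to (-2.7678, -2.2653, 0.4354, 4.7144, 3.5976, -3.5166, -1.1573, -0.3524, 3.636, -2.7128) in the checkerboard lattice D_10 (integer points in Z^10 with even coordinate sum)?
(-3, -2, 0, 5, 4, -4, -1, 0, 4, -3)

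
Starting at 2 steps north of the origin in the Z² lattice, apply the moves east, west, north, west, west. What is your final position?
(-2, 3)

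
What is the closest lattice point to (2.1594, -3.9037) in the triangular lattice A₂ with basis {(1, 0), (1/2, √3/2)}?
(2, -3.464)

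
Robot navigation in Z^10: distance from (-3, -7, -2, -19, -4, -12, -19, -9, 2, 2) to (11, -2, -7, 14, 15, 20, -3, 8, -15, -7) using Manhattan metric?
167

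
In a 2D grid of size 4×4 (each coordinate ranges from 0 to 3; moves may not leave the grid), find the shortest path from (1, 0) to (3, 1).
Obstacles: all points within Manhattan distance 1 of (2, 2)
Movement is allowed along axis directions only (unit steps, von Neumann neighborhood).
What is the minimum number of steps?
3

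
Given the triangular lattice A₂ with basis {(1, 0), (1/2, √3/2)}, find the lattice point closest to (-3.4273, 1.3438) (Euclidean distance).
(-3.5, 0.866)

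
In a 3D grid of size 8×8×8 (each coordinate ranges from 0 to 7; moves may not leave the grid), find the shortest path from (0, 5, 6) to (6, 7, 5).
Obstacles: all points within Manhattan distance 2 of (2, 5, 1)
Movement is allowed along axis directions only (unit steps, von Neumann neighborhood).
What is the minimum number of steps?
9
(one shortest path: (0, 5, 6) → (1, 5, 6) → (2, 5, 6) → (3, 5, 6) → (4, 5, 6) → (5, 5, 6) → (6, 5, 6) → (6, 6, 6) → (6, 7, 6) → (6, 7, 5))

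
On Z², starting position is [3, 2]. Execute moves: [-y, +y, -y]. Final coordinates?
(3, 1)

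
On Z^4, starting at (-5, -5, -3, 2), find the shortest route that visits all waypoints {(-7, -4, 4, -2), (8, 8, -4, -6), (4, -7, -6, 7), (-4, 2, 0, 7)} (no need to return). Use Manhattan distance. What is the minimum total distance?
93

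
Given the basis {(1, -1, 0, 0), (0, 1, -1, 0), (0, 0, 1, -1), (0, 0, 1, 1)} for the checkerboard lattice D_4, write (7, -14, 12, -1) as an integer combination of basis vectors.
7b₁ - 7b₂ + 3b₃ + 2b₄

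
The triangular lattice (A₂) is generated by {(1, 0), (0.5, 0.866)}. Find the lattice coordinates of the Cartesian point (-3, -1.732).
-2b₁ - 2b₂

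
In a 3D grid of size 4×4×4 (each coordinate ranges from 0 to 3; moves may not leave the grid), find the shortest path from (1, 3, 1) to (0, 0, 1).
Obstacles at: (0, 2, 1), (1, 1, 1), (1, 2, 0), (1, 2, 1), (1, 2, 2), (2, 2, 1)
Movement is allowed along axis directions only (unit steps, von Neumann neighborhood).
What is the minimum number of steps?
6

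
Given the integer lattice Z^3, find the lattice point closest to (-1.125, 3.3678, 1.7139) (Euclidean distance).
(-1, 3, 2)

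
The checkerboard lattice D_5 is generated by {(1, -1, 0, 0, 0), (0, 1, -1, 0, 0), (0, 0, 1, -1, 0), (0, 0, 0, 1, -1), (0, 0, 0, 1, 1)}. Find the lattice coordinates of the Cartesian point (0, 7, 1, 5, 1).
7b₂ + 8b₃ + 6b₄ + 7b₅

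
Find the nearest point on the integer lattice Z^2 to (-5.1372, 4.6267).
(-5, 5)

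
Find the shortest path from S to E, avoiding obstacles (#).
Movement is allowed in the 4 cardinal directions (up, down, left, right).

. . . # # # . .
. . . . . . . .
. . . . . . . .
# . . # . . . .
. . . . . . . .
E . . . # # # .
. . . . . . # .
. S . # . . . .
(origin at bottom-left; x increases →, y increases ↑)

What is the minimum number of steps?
3
(one shortest path: (1, 0) → (0, 0) → (0, 1) → (0, 2))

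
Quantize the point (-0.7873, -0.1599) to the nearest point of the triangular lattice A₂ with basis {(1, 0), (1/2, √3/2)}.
(-1, 0)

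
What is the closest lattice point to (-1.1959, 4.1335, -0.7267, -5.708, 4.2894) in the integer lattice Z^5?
(-1, 4, -1, -6, 4)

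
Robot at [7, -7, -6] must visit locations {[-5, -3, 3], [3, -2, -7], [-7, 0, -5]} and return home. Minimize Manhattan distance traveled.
62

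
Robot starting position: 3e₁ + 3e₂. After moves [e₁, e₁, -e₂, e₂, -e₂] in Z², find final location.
(5, 2)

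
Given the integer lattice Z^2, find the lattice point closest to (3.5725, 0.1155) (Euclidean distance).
(4, 0)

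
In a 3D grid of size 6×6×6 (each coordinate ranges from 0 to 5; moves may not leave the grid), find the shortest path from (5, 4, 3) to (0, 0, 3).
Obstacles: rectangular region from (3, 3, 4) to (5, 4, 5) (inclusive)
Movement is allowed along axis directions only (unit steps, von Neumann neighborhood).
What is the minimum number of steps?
9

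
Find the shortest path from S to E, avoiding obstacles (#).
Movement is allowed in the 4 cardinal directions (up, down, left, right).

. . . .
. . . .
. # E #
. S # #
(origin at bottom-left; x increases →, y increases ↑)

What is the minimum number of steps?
6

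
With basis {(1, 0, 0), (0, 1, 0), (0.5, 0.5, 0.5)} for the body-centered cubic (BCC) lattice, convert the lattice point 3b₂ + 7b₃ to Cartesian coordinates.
(3.5, 6.5, 3.5)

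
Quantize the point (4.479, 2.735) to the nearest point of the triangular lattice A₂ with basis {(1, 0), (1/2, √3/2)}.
(4.5, 2.598)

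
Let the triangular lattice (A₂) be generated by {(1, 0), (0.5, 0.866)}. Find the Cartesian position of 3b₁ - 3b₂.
(1.5, -2.598)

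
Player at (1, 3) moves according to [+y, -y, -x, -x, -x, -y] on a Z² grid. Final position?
(-2, 2)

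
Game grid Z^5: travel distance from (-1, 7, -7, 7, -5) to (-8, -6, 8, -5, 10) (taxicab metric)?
62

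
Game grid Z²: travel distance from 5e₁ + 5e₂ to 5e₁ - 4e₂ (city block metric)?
9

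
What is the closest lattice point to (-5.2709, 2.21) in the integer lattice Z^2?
(-5, 2)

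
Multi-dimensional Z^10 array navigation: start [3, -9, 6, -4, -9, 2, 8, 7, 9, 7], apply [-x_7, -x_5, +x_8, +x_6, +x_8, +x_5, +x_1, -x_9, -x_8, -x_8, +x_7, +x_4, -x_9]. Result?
(4, -9, 6, -3, -9, 3, 8, 7, 7, 7)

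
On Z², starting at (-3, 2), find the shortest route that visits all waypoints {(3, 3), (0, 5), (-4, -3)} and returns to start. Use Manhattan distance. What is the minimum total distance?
30
(one optimal route: (-3, 2) → (3, 3) → (0, 5) → (-4, -3) → (-3, 2))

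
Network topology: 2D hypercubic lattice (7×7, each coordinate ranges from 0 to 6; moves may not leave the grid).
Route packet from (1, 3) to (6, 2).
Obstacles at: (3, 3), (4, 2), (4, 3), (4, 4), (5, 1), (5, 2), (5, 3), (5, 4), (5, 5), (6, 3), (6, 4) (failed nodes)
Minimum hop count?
10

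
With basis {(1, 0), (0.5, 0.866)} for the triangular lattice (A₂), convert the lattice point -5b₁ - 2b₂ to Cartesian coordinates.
(-6, -1.732)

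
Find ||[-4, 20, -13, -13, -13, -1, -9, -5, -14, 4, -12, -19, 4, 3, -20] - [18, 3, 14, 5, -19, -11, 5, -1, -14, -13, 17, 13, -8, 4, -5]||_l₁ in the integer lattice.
224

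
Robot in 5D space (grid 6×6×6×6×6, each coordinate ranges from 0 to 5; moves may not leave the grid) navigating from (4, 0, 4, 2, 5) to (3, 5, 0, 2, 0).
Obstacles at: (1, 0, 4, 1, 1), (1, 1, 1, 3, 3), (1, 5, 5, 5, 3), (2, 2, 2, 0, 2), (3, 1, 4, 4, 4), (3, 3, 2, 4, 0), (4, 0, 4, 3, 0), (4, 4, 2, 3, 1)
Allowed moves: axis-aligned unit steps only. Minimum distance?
15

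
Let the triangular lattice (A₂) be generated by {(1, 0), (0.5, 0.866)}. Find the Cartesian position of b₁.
(1, 0)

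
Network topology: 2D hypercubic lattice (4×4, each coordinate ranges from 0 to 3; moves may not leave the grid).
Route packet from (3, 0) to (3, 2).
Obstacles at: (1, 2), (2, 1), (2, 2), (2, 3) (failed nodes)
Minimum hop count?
2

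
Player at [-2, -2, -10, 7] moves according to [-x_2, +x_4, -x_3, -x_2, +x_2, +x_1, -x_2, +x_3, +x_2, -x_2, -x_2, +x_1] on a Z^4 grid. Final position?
(0, -5, -10, 8)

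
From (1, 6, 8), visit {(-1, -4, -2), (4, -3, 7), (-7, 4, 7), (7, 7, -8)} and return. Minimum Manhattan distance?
92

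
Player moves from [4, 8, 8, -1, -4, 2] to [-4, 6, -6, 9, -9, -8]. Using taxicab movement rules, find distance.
49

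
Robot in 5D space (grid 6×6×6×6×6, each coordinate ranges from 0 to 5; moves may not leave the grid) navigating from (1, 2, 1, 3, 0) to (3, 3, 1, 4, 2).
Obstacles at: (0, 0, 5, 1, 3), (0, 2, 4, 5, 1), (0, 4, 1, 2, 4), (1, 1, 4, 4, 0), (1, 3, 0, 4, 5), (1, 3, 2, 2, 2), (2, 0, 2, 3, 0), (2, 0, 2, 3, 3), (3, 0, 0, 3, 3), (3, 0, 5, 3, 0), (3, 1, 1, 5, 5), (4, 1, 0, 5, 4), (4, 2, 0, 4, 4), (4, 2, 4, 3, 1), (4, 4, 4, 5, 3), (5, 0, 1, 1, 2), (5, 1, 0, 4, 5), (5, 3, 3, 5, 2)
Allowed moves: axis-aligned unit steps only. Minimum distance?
6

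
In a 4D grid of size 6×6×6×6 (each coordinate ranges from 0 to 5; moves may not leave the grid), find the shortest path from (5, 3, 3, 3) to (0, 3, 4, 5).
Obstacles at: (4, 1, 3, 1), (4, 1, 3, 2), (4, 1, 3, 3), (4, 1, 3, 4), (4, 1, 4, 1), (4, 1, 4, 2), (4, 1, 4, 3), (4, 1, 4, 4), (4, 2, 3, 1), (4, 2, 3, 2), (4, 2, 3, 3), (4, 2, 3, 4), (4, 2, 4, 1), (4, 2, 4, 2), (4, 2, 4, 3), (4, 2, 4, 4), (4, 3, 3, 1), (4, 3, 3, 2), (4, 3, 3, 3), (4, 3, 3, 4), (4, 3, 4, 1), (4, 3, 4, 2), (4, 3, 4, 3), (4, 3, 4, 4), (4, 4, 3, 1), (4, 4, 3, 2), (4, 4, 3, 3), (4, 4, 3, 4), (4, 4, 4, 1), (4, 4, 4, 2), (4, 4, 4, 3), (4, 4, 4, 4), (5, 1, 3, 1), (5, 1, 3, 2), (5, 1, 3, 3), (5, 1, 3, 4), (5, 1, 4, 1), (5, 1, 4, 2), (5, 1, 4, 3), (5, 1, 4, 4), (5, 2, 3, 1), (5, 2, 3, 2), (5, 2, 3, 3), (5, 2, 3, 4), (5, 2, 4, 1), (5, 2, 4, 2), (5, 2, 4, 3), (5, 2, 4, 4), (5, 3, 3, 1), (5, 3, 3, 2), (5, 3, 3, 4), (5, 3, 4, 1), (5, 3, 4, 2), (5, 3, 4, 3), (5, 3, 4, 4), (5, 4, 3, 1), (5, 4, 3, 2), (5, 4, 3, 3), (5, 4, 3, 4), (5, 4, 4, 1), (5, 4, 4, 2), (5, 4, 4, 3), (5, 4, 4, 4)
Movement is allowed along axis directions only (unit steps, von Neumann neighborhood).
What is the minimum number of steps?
10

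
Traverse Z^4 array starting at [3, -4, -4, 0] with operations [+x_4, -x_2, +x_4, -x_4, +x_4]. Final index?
(3, -5, -4, 2)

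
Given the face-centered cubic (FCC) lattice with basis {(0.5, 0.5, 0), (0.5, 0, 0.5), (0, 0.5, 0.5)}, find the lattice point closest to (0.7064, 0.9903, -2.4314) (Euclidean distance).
(0.5, 1, -2.5)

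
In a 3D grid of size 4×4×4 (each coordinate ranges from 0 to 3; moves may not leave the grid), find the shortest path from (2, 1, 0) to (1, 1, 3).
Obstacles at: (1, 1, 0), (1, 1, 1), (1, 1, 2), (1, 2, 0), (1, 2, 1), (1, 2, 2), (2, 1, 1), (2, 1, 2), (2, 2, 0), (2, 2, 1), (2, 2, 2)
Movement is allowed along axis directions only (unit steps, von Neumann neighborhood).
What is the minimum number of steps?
6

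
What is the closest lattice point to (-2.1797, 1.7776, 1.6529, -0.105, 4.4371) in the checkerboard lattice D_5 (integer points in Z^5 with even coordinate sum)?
(-2, 2, 2, 0, 4)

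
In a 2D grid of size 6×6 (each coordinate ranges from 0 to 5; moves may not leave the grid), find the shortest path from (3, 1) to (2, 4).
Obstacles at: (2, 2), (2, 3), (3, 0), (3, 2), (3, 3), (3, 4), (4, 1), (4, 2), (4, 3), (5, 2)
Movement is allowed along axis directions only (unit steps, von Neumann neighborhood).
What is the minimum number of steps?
6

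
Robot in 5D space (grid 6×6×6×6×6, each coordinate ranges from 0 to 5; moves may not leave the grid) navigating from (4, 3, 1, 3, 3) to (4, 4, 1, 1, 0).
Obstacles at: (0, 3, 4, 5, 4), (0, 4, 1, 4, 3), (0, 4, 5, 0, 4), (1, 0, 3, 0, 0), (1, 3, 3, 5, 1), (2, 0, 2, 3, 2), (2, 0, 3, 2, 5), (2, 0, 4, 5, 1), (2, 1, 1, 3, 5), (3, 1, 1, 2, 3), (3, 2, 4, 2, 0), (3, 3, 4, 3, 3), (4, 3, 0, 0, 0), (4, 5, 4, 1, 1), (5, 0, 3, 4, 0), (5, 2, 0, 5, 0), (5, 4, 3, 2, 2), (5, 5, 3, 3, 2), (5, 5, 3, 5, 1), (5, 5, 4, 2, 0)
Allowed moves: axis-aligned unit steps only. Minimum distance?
6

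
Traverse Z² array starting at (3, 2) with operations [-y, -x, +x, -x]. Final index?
(2, 1)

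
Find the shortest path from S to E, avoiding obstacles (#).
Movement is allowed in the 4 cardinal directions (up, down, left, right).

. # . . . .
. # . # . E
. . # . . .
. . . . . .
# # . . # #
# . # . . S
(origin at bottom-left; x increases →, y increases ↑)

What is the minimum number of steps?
8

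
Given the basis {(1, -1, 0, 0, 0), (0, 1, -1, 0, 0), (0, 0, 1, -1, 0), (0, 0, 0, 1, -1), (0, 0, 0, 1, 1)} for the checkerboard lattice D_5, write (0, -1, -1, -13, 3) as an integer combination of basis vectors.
-b₂ - 2b₃ - 9b₄ - 6b₅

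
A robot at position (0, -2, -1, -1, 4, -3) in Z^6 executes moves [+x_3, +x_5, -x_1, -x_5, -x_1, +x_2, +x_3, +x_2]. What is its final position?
(-2, 0, 1, -1, 4, -3)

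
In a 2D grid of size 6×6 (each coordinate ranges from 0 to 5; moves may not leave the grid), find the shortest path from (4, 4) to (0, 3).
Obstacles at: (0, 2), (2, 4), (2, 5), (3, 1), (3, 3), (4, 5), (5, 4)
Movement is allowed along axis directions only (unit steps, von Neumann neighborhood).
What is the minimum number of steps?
7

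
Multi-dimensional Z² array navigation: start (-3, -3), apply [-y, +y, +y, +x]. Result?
(-2, -2)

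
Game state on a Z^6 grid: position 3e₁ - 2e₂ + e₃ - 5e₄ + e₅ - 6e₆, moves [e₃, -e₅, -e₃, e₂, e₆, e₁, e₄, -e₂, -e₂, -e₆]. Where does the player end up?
(4, -3, 1, -4, 0, -6)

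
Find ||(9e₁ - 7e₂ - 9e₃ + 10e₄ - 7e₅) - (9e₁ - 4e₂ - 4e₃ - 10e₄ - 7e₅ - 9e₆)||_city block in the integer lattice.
37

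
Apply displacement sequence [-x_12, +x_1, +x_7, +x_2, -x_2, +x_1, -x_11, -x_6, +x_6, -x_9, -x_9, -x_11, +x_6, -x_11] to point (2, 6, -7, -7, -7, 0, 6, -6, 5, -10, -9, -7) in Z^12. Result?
(4, 6, -7, -7, -7, 1, 7, -6, 3, -10, -12, -8)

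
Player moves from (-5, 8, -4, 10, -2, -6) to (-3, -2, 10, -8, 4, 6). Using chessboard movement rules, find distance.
18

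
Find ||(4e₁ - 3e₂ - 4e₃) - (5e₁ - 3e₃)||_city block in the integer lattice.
5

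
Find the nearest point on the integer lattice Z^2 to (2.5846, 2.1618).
(3, 2)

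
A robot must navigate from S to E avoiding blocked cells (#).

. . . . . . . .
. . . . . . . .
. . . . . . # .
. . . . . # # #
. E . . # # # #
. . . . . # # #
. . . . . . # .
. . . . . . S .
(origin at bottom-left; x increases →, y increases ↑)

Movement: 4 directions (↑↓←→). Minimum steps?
8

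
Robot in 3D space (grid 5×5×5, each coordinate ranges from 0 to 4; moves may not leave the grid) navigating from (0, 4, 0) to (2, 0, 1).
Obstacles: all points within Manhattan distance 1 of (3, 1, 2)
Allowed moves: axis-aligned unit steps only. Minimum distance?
7
(one shortest path: (0, 4, 0) → (1, 4, 0) → (2, 4, 0) → (2, 3, 0) → (2, 2, 0) → (2, 1, 0) → (2, 0, 0) → (2, 0, 1))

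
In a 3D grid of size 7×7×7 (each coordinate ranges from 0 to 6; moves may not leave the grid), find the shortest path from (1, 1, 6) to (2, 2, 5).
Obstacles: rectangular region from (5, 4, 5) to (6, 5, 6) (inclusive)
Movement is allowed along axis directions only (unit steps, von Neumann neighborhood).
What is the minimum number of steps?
3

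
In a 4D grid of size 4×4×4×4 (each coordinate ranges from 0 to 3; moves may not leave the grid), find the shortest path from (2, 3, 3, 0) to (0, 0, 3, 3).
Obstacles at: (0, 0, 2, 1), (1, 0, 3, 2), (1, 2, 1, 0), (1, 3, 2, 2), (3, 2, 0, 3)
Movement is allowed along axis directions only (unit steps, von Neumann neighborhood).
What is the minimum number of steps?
8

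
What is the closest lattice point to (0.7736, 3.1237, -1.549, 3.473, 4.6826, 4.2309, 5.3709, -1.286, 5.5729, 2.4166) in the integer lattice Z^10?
(1, 3, -2, 3, 5, 4, 5, -1, 6, 2)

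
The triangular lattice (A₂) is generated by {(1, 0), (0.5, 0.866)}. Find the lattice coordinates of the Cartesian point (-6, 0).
-6b₁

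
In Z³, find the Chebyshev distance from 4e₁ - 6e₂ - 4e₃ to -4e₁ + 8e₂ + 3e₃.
14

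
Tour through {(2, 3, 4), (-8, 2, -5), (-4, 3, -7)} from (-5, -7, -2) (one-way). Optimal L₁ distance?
39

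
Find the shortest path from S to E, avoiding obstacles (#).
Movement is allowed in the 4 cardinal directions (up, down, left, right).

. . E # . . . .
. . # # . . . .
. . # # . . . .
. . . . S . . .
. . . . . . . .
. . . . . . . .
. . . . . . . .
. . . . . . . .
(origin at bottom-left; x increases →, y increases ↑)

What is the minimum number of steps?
7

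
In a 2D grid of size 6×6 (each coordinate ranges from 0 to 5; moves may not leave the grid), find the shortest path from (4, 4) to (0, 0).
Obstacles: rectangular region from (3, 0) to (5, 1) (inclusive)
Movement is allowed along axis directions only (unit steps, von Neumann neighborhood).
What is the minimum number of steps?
8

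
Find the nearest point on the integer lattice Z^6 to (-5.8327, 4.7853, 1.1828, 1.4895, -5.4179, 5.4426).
(-6, 5, 1, 1, -5, 5)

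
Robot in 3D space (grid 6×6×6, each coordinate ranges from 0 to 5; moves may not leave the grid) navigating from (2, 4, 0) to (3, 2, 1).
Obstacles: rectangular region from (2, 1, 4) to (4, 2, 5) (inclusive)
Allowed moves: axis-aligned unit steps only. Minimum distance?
4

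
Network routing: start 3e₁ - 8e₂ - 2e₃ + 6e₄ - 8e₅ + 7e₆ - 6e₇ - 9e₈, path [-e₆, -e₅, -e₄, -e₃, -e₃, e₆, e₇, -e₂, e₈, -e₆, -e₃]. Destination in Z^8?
(3, -9, -5, 5, -9, 6, -5, -8)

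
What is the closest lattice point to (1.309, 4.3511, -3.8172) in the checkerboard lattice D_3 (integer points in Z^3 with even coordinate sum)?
(1, 5, -4)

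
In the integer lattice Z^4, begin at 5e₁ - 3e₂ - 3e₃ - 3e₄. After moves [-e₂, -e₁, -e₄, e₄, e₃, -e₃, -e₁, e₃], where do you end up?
(3, -4, -2, -3)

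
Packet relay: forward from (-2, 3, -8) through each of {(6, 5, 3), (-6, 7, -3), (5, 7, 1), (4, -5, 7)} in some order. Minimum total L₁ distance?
49
(one optimal route: (-2, 3, -8) → (-6, 7, -3) → (5, 7, 1) → (6, 5, 3) → (4, -5, 7))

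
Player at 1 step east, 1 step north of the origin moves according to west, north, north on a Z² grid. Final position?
(0, 3)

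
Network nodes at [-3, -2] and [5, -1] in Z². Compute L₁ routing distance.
9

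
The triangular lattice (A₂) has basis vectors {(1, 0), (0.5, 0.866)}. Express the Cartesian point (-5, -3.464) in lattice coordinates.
-3b₁ - 4b₂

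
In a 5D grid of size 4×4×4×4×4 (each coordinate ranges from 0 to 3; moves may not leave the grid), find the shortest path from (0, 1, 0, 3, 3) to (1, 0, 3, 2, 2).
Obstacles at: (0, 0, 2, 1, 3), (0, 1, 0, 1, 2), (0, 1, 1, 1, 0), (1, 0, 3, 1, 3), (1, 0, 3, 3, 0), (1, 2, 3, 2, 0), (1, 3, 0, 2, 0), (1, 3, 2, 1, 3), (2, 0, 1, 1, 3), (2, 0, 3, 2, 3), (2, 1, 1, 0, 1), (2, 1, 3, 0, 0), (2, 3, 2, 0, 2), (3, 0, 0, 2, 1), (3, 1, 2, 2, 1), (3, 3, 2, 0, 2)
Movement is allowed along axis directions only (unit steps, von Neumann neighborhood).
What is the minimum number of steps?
7
(one shortest path: (0, 1, 0, 3, 3) → (1, 1, 0, 3, 3) → (1, 0, 0, 3, 3) → (1, 0, 1, 3, 3) → (1, 0, 2, 3, 3) → (1, 0, 3, 3, 3) → (1, 0, 3, 2, 3) → (1, 0, 3, 2, 2))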